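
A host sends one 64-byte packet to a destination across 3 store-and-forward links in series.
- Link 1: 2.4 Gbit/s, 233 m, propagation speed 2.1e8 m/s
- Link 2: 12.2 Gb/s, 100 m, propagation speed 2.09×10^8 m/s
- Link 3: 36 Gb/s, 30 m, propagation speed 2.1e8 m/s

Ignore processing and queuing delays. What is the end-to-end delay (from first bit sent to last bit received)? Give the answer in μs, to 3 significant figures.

2.00 μs

L = 64 × 8 = 512 bits.
Transmission delays (L/R per hop): 0.213333, 0.0419672, 0.0142222 μs; sum = 0.269523 μs.
Propagation delays (d/s per hop): 1.10952, 0.478469, 0.142857 μs; sum = 1.73085 μs.
End-to-end = 2.00 μs.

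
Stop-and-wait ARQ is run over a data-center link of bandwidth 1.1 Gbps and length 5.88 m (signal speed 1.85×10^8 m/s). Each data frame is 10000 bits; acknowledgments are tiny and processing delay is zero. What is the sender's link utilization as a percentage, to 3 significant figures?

t_tx = L/R = 10000/1100000000 = 9.09091e-06 s.
t_prop = 5.88/185000000 = 3.17838e-08 s; RTT = 6.35676e-08 s.
Cycle = t_tx + RTT = 9.15448e-06 s.
Utilization = t_tx / cycle = 9.09091e-06/9.15448e-06 = 99.3 %.

99.3 %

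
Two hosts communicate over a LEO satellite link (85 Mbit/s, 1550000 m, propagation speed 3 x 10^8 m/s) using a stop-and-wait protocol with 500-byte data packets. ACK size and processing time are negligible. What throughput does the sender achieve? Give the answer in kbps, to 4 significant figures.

t_tx = L/R = 4000/85000000 = 4.70588e-05 s.
t_prop = 1550000/300000000 = 0.00516667 s; RTT = 0.0103333 s.
Cycle = t_tx + RTT = 0.0103804 s.
Throughput = L / cycle = 4000 / 0.0103804 = 385.3 kbps.

385.3 kbps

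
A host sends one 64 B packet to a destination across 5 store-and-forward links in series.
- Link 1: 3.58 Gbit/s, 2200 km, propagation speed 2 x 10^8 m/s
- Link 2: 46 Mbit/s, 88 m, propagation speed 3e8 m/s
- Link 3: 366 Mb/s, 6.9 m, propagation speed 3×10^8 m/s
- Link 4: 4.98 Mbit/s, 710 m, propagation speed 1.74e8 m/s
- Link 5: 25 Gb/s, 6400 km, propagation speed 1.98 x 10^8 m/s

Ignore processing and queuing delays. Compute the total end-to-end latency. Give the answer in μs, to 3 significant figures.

L = 64 × 8 = 512 bits.
Transmission delays (L/R per hop): 0.143017, 11.1304, 1.39891, 102.811, 0.02048 μs; sum = 115.504 μs.
Propagation delays (d/s per hop): 11000, 0.293333, 0.023, 4.08046, 32323.2 μs; sum = 43327.6 μs.
End-to-end = 43400 μs.

43400 μs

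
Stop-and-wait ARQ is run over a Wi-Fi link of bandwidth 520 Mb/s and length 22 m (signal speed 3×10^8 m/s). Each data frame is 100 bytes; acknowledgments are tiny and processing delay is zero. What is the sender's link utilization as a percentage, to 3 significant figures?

91.3 %

t_tx = L/R = 800/520000000 = 1.53846e-06 s.
t_prop = 22/300000000 = 7.33333e-08 s; RTT = 1.46667e-07 s.
Cycle = t_tx + RTT = 1.68513e-06 s.
Utilization = t_tx / cycle = 1.53846e-06/1.68513e-06 = 91.3 %.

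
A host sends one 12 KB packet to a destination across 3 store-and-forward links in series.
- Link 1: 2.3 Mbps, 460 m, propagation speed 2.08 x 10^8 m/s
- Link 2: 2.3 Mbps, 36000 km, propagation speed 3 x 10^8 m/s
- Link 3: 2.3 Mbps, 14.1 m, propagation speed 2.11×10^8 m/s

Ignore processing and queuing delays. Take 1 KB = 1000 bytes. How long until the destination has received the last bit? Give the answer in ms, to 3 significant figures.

245 ms

L = 96000 bits.
Transmission delay per hop = L/R = 96000/2300000 = 41.7391 ms; 3 hops → 125.217 ms.
Propagation delays (d/s per hop): 0.00221154, 120, 6.68246e-05 ms; sum = 120.002 ms.
End-to-end = 245 ms.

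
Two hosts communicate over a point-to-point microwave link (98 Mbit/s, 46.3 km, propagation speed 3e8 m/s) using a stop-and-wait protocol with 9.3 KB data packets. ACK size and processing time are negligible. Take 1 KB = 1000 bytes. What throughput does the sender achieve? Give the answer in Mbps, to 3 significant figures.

t_tx = L/R = 74400/98000000 = 0.000759184 s.
t_prop = 46300/300000000 = 0.000154333 s; RTT = 0.000308667 s.
Cycle = t_tx + RTT = 0.00106785 s.
Throughput = L / cycle = 74400 / 0.00106785 = 69.7 Mbps.

69.7 Mbps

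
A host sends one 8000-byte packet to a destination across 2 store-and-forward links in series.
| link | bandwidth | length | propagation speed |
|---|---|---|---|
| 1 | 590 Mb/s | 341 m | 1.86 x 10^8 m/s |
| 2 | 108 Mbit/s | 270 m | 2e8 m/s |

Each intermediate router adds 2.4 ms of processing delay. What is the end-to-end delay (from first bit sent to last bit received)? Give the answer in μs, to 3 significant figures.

3100 μs

L = 8000 × 8 = 64000 bits.
Transmission delays (L/R per hop): 108.475, 592.593 μs; sum = 701.067 μs.
Propagation delays (d/s per hop): 1.83333, 1.35 μs; sum = 3.18333 μs.
Processing at 1 router(s): 1 × 2.4 ms = 2400 μs.
End-to-end = 3100 μs.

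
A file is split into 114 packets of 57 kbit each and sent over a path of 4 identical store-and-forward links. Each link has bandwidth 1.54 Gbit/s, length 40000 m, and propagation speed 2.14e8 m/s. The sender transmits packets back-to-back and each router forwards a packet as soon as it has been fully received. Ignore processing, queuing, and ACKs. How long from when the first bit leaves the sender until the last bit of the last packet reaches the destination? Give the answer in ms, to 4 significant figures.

Per-hop transmission t_tx = L/R = 57000/1540000000 = 0.037013 ms.
Per-hop propagation t_prop = 40000/214000000 = 0.186916 ms.
Pipeline fill: first packet needs 4·t_tx to clear all hops; remaining 113 packets each add one t_tx.
Total = (4+114-1)·t_tx + 4·t_prop = 117·0.037013 + 4·0.186916 = 5.078 ms.

5.078 ms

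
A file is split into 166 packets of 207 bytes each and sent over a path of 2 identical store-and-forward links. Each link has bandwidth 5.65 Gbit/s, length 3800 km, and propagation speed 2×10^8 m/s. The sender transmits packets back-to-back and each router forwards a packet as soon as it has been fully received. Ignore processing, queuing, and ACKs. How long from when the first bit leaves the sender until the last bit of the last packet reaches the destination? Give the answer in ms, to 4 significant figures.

Per-hop transmission t_tx = L/R = 1656/5650000000 = 0.000293097 ms.
Per-hop propagation t_prop = 3800000/200000000 = 19 ms.
Pipeline fill: first packet needs 2·t_tx to clear all hops; remaining 165 packets each add one t_tx.
Total = (2+166-1)·t_tx + 2·t_prop = 167·0.000293097 + 2·19 = 38.05 ms.

38.05 ms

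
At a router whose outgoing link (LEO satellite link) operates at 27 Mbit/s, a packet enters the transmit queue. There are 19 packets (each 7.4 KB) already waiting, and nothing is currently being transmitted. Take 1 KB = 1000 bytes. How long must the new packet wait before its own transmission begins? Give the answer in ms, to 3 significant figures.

Each queued packet: L/R = 59200/27000000 = 2.19259 ms.
19 queued → 41.6593 ms.
Queuing delay = 41.7 ms.

41.7 ms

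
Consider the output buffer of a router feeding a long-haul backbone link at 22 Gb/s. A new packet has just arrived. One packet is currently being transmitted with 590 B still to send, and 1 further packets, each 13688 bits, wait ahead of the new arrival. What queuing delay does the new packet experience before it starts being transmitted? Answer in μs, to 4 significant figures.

Each queued packet: L/R = 13688/22000000000 = 0.622182 μs.
1 queued → 0.622182 μs.
Plus remaining 4720 bits of current packet: 0.214545 μs.
Queuing delay = 0.8367 μs.

0.8367 μs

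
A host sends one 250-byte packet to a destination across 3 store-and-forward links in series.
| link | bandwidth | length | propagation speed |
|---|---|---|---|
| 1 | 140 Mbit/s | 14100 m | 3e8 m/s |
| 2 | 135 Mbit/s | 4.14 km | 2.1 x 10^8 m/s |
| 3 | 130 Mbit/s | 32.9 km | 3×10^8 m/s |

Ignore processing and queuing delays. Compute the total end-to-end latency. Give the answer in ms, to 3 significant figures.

L = 250 × 8 = 2000 bits.
Transmission delays (L/R per hop): 0.0142857, 0.0148148, 0.0153846 ms; sum = 0.0444851 ms.
Propagation delays (d/s per hop): 0.047, 0.0197143, 0.109667 ms; sum = 0.176381 ms.
End-to-end = 0.221 ms.

0.221 ms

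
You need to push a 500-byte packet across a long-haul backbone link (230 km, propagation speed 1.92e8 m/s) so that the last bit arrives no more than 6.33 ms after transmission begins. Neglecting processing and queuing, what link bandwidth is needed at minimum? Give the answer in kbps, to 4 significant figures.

779.4 kbps

L = 4000 bits.
Propagation delay = 230000 / 192000000 = 1.19792 ms.
Transmission budget = 6.33 − 1.19792 = 5.13208 ms.
R ≥ L / t_tx = 4000 bits / 0.00513208 s = 779.4 kbps.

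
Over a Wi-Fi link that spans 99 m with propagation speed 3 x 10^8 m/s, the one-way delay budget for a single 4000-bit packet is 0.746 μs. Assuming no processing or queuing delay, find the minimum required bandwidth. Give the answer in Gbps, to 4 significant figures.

9.615 Gbps

Propagation delay = 99 / 300000000 = 0.33 μs.
Transmission budget = 0.746 − 0.33 = 0.416 μs.
R ≥ L / t_tx = 4000 bits / 4.16e-07 s = 9.615 Gbps.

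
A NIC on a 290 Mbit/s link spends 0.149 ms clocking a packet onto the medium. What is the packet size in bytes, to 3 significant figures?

L = R × t_tx = 290000000 b/s × 0.000149 s = 43210 bits.
In bytes: 43210 / 8 = 5400 bytes.

5400 bytes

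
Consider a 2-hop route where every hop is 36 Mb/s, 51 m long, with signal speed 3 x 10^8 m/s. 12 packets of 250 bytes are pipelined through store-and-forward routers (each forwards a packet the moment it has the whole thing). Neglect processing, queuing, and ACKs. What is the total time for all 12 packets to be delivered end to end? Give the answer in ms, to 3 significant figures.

Per-hop transmission t_tx = L/R = 2000/36000000 = 0.0555556 ms.
Per-hop propagation t_prop = 51/300000000 = 0.00017 ms.
Pipeline fill: first packet needs 2·t_tx to clear all hops; remaining 11 packets each add one t_tx.
Total = (2+12-1)·t_tx + 2·t_prop = 13·0.0555556 + 2·0.00017 = 0.723 ms.

0.723 ms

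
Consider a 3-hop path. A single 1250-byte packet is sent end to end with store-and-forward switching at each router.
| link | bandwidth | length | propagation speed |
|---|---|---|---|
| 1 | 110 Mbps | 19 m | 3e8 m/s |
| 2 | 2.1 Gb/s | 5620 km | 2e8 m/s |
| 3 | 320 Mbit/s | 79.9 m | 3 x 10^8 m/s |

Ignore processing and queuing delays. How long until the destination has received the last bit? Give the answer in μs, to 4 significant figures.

L = 1250 × 8 = 10000 bits.
Transmission delays (L/R per hop): 90.9091, 4.7619, 31.25 μs; sum = 126.921 μs.
Propagation delays (d/s per hop): 0.0633333, 28100, 0.266333 μs; sum = 28100.3 μs.
End-to-end = 28230 μs.

28230 μs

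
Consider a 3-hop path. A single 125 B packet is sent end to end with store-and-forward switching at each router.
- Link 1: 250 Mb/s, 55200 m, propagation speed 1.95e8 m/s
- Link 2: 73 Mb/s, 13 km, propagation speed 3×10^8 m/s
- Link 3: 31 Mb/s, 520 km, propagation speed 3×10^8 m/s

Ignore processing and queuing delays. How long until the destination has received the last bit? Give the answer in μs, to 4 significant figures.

2110 μs

L = 125 × 8 = 1000 bits.
Transmission delays (L/R per hop): 4, 13.6986, 32.2581 μs; sum = 49.9567 μs.
Propagation delays (d/s per hop): 283.077, 43.3333, 1733.33 μs; sum = 2059.74 μs.
End-to-end = 2110 μs.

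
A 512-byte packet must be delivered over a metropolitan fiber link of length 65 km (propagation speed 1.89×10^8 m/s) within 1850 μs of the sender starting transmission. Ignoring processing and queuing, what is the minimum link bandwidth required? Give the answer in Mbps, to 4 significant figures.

2.720 Mbps

L = 4096 bits.
Propagation delay = 65000 / 189000000 = 343.915 μs.
Transmission budget = 1850 − 343.915 = 1506.08 μs.
R ≥ L / t_tx = 4096 bits / 0.00150608 s = 2.720 Mbps.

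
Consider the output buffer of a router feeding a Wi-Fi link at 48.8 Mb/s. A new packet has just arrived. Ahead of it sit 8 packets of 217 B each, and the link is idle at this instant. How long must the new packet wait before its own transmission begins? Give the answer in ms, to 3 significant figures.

0.285 ms

Each queued packet: L/R = 1736/48800000 = 0.0355738 ms.
8 queued → 0.28459 ms.
Queuing delay = 0.285 ms.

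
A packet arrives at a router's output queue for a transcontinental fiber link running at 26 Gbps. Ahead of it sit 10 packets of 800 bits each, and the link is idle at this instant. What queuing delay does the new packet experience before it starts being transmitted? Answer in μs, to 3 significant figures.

Each queued packet: L/R = 800/26000000000 = 0.0307692 μs.
10 queued → 0.307692 μs.
Queuing delay = 0.308 μs.

0.308 μs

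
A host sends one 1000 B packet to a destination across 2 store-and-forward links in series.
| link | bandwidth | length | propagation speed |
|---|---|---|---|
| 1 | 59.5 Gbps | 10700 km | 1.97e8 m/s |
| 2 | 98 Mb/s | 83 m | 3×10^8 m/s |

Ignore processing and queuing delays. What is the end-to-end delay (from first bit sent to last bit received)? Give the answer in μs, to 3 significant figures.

54400 μs

L = 1000 × 8 = 8000 bits.
Transmission delays (L/R per hop): 0.134454, 81.6327 μs; sum = 81.7671 μs.
Propagation delays (d/s per hop): 54314.7, 0.276667 μs; sum = 54315 μs.
End-to-end = 54400 μs.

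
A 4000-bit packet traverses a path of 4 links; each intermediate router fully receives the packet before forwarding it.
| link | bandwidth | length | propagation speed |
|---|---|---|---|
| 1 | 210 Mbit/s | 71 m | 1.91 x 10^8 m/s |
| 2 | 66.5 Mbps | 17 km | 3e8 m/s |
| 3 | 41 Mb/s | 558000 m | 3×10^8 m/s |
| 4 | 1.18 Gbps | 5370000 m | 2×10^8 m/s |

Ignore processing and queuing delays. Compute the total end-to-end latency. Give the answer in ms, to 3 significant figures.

28.9 ms

Transmission delays (L/R per hop): 0.0190476, 0.0601504, 0.097561, 0.00338983 ms; sum = 0.180149 ms.
Propagation delays (d/s per hop): 0.000371728, 0.0566667, 1.86, 26.85 ms; sum = 28.767 ms.
End-to-end = 28.9 ms.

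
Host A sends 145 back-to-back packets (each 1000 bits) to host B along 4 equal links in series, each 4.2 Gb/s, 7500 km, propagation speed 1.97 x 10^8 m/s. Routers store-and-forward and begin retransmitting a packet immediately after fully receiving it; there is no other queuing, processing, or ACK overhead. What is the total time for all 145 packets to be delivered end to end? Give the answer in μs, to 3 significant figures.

152000 μs

Per-hop transmission t_tx = L/R = 1000/4200000000 = 0.238095 μs.
Per-hop propagation t_prop = 7500000/197000000 = 38071.1 μs.
Pipeline fill: first packet needs 4·t_tx to clear all hops; remaining 144 packets each add one t_tx.
Total = (4+145-1)·t_tx + 4·t_prop = 148·0.238095 + 4·38071.1 = 152000 μs.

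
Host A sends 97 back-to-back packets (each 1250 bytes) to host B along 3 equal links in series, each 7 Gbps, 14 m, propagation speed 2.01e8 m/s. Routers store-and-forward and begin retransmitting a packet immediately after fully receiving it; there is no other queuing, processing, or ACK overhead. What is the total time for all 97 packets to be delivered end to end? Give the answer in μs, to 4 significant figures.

141.6 μs

Per-hop transmission t_tx = L/R = 10000/7000000000 = 1.42857 μs.
Per-hop propagation t_prop = 14/2.01e+08 = 0.0696517 μs.
Pipeline fill: first packet needs 3·t_tx to clear all hops; remaining 96 packets each add one t_tx.
Total = (3+97-1)·t_tx + 3·t_prop = 99·1.42857 + 3·0.0696517 = 141.6 μs.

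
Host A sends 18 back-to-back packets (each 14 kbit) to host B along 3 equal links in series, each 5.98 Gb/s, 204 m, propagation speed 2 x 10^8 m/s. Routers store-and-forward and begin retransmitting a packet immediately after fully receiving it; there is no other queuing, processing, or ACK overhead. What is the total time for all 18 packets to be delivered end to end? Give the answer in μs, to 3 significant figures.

49.9 μs

Per-hop transmission t_tx = L/R = 14000/5980000000 = 2.34114 μs.
Per-hop propagation t_prop = 204/200000000 = 1.02 μs.
Pipeline fill: first packet needs 3·t_tx to clear all hops; remaining 17 packets each add one t_tx.
Total = (3+18-1)·t_tx + 3·t_prop = 20·2.34114 + 3·1.02 = 49.9 μs.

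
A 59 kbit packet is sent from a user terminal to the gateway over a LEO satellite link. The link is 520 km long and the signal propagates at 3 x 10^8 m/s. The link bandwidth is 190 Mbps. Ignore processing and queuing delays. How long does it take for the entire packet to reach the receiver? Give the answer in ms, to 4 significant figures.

2.044 ms

L = 59000 bits.
Transmission delay = L/R = 59000 / 190000000 = 0.310526 ms.
Propagation delay = d/s = 520000 m / 300000000 m/s = 1.73333 ms.
Total = 2.044 ms.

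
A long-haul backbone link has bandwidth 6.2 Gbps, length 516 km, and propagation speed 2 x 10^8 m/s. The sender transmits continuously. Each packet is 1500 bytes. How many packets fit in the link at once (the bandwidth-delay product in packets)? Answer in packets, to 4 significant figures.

1333 packets

Propagation delay = 516000 / 200000000 = 0.00258 s.
BDP = R × t_prop = 6200000000 × 0.00258 = 15996000 bits.
In packets of 12000 bits: 1333 packets.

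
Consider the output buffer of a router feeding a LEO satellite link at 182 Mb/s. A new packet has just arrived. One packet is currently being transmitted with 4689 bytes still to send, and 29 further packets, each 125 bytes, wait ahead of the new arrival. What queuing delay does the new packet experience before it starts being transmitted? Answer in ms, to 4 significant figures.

Each queued packet: L/R = 1000/182000000 = 0.00549451 ms.
29 queued → 0.159341 ms.
Plus remaining 37512 bits of current packet: 0.20611 ms.
Queuing delay = 0.3655 ms.

0.3655 ms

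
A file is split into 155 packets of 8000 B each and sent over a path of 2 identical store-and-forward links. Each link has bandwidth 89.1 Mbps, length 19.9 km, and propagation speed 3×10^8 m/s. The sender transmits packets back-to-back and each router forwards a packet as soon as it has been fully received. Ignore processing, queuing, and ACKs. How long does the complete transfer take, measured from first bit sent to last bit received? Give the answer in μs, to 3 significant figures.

Per-hop transmission t_tx = L/R = 64000/89100000 = 718.294 μs.
Per-hop propagation t_prop = 19900/300000000 = 66.3333 μs.
Pipeline fill: first packet needs 2·t_tx to clear all hops; remaining 154 packets each add one t_tx.
Total = (2+155-1)·t_tx + 2·t_prop = 156·718.294 + 2·66.3333 = 112000 μs.

112000 μs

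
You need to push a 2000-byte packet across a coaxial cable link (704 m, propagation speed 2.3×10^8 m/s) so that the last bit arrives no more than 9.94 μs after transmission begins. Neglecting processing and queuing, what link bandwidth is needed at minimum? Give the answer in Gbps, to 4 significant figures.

2.326 Gbps

L = 16000 bits.
Propagation delay = 704 / 2.3e+08 = 3.06087 μs.
Transmission budget = 9.94 − 3.06087 = 6.87913 μs.
R ≥ L / t_tx = 16000 bits / 6.87913e-06 s = 2.326 Gbps.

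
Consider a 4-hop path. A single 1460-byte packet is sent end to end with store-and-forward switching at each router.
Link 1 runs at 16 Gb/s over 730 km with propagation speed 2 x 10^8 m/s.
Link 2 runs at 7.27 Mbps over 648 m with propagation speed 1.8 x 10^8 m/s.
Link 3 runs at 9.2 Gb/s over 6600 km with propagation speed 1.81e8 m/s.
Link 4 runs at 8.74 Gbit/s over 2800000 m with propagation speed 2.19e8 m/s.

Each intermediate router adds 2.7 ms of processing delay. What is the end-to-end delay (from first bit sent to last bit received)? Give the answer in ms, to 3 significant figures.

L = 1460 × 8 = 11680 bits.
Transmission delays (L/R per hop): 0.00073, 1.6066, 0.00126957, 0.00133638 ms; sum = 1.60994 ms.
Propagation delays (d/s per hop): 3.65, 0.0036, 36.4641, 12.7854 ms; sum = 52.9031 ms.
Processing at 3 router(s): 3 × 2.7 ms = 8.1 ms.
End-to-end = 62.6 ms.

62.6 ms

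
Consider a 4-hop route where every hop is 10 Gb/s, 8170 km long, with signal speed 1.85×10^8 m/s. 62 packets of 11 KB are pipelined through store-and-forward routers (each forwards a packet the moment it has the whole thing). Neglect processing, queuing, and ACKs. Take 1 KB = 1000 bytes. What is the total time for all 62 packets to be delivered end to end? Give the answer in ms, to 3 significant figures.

Per-hop transmission t_tx = L/R = 88000/10000000000 = 0.0088 ms.
Per-hop propagation t_prop = 8170000/185000000 = 44.1622 ms.
Pipeline fill: first packet needs 4·t_tx to clear all hops; remaining 61 packets each add one t_tx.
Total = (4+62-1)·t_tx + 4·t_prop = 65·0.0088 + 4·44.1622 = 177 ms.

177 ms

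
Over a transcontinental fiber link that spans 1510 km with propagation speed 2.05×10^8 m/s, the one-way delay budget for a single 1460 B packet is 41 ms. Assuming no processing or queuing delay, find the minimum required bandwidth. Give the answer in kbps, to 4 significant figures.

347.3 kbps

L = 11680 bits.
Propagation delay = 1510000 / 2.05e+08 = 7.36585 ms.
Transmission budget = 41 − 7.36585 = 33.6341 ms.
R ≥ L / t_tx = 11680 bits / 0.0336341 s = 347.3 kbps.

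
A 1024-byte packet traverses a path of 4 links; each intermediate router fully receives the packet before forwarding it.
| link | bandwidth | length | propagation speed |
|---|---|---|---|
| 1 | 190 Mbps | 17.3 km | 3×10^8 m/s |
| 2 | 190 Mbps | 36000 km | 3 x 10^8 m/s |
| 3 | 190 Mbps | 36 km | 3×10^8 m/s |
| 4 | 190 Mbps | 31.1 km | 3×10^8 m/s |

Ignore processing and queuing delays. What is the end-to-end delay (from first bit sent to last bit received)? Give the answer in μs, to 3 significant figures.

120000 μs

L = 1024 × 8 = 8192 bits.
Transmission delay per hop = L/R = 8192/190000000 = 43.1158 μs; 4 hops → 172.463 μs.
Propagation delays (d/s per hop): 57.6667, 120000, 120, 103.667 μs; sum = 120281 μs.
End-to-end = 120000 μs.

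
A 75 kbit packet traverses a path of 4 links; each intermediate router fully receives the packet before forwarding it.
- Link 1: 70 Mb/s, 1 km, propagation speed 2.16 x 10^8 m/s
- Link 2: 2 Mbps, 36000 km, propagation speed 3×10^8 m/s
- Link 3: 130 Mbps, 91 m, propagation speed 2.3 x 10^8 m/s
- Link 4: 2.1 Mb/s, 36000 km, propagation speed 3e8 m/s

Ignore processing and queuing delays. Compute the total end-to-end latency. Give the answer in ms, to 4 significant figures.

314.9 ms

L = 75000 bits.
Transmission delays (L/R per hop): 1.07143, 37.5, 0.576923, 35.7143 ms; sum = 74.8626 ms.
Propagation delays (d/s per hop): 0.00462963, 120, 0.000395652, 120 ms; sum = 240.005 ms.
End-to-end = 314.9 ms.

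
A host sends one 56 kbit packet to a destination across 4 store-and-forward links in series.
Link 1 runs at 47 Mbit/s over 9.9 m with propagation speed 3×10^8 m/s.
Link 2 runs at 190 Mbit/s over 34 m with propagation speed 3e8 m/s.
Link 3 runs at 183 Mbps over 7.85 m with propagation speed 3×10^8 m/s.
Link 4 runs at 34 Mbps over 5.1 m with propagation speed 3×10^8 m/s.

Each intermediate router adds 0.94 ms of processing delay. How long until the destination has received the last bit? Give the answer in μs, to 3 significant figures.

6260 μs

L = 56000 bits.
Transmission delays (L/R per hop): 1191.49, 294.737, 306.011, 1647.06 μs; sum = 3439.3 μs.
Propagation delays (d/s per hop): 0.033, 0.113333, 0.0261667, 0.017 μs; sum = 0.1895 μs.
Processing at 3 router(s): 3 × 0.94 ms = 2820 μs.
End-to-end = 6260 μs.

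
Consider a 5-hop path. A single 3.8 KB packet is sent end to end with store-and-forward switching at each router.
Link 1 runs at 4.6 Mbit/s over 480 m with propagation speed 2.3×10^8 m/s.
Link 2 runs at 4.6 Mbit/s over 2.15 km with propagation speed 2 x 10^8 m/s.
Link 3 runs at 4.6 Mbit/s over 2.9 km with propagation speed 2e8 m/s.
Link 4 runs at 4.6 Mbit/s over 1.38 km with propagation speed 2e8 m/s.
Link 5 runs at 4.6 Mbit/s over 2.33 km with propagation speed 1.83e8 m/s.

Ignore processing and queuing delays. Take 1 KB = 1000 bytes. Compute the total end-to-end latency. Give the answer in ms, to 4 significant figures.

L = 30400 bits.
Transmission delay per hop = L/R = 30400/4600000 = 6.6087 ms; 5 hops → 33.0435 ms.
Propagation delays (d/s per hop): 0.00208696, 0.01075, 0.0145, 0.0069, 0.0127322 ms; sum = 0.0469692 ms.
End-to-end = 33.09 ms.

33.09 ms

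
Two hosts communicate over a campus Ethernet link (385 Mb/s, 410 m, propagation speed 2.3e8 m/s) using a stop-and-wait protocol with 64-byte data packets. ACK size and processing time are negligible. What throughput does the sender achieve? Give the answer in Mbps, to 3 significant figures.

105 Mbps

t_tx = L/R = 512/385000000 = 1.32987e-06 s.
t_prop = 410/2.3e+08 = 1.78261e-06 s; RTT = 3.56522e-06 s.
Cycle = t_tx + RTT = 4.89509e-06 s.
Throughput = L / cycle = 512 / 4.89509e-06 = 105 Mbps.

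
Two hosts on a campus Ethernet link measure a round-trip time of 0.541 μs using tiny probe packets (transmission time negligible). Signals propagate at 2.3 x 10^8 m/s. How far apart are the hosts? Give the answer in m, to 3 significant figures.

One-way propagation = RTT/2 = 0.2705 μs.
d = s × t = 2.3e+08 × 2.705e-07 = 62.2 m.

62.2 m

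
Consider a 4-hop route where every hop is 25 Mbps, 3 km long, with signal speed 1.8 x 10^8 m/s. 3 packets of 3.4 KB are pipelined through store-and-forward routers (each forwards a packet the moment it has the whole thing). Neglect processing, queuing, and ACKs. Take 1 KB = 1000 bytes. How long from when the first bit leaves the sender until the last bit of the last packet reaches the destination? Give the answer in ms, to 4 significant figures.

Per-hop transmission t_tx = L/R = 27200/25000000 = 1.088 ms.
Per-hop propagation t_prop = 3000/180000000 = 0.0166667 ms.
Pipeline fill: first packet needs 4·t_tx to clear all hops; remaining 2 packets each add one t_tx.
Total = (4+3-1)·t_tx + 4·t_prop = 6·1.088 + 4·0.0166667 = 6.595 ms.

6.595 ms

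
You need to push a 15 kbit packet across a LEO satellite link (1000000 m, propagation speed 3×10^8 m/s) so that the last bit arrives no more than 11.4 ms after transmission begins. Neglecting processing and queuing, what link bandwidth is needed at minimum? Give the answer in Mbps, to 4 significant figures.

Propagation delay = 1000000 / 300000000 = 3.33333 ms.
Transmission budget = 11.4 − 3.33333 = 8.06667 ms.
R ≥ L / t_tx = 15000 bits / 0.00806667 s = 1.860 Mbps.

1.860 Mbps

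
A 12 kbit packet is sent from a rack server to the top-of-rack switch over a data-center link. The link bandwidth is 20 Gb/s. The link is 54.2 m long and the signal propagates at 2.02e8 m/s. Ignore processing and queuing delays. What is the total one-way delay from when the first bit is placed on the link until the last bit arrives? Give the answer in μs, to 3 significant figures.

L = 12000 bits.
Transmission delay = L/R = 12000 / 20000000000 = 0.6 μs.
Propagation delay = d/s = 54.2 m / 202000000 m/s = 0.268317 μs.
Total = 0.868 μs.

0.868 μs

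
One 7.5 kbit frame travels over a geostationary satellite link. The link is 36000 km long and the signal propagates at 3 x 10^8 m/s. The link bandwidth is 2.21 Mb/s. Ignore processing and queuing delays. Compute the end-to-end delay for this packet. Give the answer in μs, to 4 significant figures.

L = 7500 bits.
Transmission delay = L/R = 7500 / 2210000 = 3393.67 μs.
Propagation delay = d/s = 36000000 m / 300000000 m/s = 120000 μs.
Total = 123400 μs.

123400 μs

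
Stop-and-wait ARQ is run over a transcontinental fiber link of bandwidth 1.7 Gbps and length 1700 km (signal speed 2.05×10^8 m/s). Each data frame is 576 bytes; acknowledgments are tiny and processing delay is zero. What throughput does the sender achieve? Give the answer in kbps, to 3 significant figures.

t_tx = L/R = 4608/1700000000 = 2.71059e-06 s.
t_prop = 1700000/2.05e+08 = 0.00829268 s; RTT = 0.0165854 s.
Cycle = t_tx + RTT = 0.0165881 s.
Throughput = L / cycle = 4608 / 0.0165881 = 278 kbps.

278 kbps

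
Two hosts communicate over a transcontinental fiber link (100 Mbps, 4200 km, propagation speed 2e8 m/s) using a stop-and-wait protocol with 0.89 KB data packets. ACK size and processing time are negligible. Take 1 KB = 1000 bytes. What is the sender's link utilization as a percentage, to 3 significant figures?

0.169 %

t_tx = L/R = 7120/100000000 = 7.12e-05 s.
t_prop = 4200000/200000000 = 0.021 s; RTT = 0.042 s.
Cycle = t_tx + RTT = 0.0420712 s.
Utilization = t_tx / cycle = 7.12e-05/0.0420712 = 0.169 %.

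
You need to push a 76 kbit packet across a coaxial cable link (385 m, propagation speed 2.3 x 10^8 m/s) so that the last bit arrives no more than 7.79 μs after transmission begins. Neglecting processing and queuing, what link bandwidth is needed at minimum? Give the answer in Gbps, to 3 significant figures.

Propagation delay = 385 / 2.3e+08 = 1.67391 μs.
Transmission budget = 7.79 − 1.67391 = 6.11609 μs.
R ≥ L / t_tx = 76000 bits / 6.11609e-06 s = 12.4 Gbps.

12.4 Gbps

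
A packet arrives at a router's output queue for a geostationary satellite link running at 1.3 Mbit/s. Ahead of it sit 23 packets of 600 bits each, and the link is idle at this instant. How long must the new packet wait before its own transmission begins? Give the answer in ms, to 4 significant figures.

10.62 ms

Each queued packet: L/R = 600/1300000 = 0.461538 ms.
23 queued → 10.6154 ms.
Queuing delay = 10.62 ms.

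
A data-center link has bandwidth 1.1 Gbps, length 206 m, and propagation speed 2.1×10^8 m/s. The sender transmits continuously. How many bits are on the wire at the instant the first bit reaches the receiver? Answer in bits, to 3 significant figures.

1080 bits

Propagation delay = 206 / 210000000 = 9.80952e-07 s.
BDP = R × t_prop = 1100000000 × 9.80952e-07 = 1079.05 bits.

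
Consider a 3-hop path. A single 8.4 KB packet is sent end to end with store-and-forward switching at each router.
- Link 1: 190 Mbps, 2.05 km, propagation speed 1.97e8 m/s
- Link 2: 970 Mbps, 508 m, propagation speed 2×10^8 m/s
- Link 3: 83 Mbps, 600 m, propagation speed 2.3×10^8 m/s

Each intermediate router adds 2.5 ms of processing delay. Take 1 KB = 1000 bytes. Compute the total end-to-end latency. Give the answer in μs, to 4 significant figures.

6248 μs

L = 67200 bits.
Transmission delays (L/R per hop): 353.684, 69.2784, 809.639 μs; sum = 1232.6 μs.
Propagation delays (d/s per hop): 10.4061, 2.54, 2.6087 μs; sum = 15.5548 μs.
Processing at 2 router(s): 2 × 2.5 ms = 5000 μs.
End-to-end = 6248 μs.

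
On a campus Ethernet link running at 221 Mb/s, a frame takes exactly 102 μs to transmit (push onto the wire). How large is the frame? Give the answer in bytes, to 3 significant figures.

2820 bytes

L = R × t_tx = 221000000 b/s × 0.000102 s = 22542 bits.
In bytes: 22542 / 8 = 2820 bytes.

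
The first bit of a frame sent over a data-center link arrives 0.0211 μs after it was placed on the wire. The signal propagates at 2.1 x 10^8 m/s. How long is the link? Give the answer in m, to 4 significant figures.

d = s × t_prop = 210000000 × 2.11e-08 = 4.431 m.

4.431 m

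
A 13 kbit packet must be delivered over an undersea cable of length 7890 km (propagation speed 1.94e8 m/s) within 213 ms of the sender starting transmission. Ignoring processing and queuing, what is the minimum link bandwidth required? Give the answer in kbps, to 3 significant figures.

Propagation delay = 7890000 / 194000000 = 40.6701 ms.
Transmission budget = 213 − 40.6701 = 172.33 ms.
R ≥ L / t_tx = 13000 bits / 0.17233 s = 75.4 kbps.

75.4 kbps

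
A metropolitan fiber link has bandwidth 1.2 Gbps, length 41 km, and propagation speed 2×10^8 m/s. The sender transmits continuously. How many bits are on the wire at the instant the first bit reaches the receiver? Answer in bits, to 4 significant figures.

Propagation delay = 41000 / 200000000 = 0.000205 s.
BDP = R × t_prop = 1200000000 × 0.000205 = 246000 bits.

246000 bits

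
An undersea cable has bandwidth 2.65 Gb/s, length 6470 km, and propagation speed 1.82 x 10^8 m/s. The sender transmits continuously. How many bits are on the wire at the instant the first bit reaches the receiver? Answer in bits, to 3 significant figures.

Propagation delay = 6470000 / 182000000 = 0.0355495 s.
BDP = R × t_prop = 2650000000 × 0.0355495 = 94206000 bits.

94200000 bits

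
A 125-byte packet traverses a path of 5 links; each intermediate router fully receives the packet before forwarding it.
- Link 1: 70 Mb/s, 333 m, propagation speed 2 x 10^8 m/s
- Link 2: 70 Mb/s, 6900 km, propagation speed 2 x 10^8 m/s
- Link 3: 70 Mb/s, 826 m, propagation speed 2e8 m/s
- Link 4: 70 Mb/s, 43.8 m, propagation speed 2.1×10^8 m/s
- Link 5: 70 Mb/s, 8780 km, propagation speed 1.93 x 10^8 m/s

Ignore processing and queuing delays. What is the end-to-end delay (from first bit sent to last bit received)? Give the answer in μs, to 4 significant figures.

80070 μs

L = 125 × 8 = 1000 bits.
Transmission delay per hop = L/R = 1000/70000000 = 14.2857 μs; 5 hops → 71.4286 μs.
Propagation delays (d/s per hop): 1.665, 34500, 4.13, 0.208571, 45492.2 μs; sum = 79998.2 μs.
End-to-end = 80070 μs.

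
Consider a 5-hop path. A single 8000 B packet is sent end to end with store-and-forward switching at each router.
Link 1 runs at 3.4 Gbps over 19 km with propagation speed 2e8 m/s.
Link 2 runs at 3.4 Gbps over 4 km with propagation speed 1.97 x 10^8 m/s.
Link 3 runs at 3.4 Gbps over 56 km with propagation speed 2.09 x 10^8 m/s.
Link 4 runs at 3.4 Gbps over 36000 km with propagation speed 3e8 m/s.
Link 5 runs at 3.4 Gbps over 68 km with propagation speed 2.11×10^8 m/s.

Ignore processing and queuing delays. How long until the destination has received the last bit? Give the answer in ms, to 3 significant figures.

L = 8000 × 8 = 64000 bits.
Transmission delay per hop = L/R = 64000/3400000000 = 0.0188235 ms; 5 hops → 0.0941176 ms.
Propagation delays (d/s per hop): 0.095, 0.0203046, 0.267943, 120, 0.322275 ms; sum = 120.706 ms.
End-to-end = 121 ms.

121 ms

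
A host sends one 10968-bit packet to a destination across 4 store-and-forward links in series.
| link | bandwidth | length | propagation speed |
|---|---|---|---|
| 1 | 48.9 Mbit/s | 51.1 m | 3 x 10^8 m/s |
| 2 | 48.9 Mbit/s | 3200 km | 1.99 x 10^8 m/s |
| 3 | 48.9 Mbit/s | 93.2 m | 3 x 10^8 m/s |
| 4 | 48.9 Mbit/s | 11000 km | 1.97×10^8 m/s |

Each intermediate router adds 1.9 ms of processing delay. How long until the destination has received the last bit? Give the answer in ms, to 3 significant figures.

78.5 ms

Transmission delay per hop = L/R = 10968/48900000 = 0.224294 ms; 4 hops → 0.897178 ms.
Propagation delays (d/s per hop): 0.000170333, 16.0804, 0.000310667, 55.8376 ms; sum = 71.9184 ms.
Processing at 3 router(s): 3 × 1.9 ms = 5.7 ms.
End-to-end = 78.5 ms.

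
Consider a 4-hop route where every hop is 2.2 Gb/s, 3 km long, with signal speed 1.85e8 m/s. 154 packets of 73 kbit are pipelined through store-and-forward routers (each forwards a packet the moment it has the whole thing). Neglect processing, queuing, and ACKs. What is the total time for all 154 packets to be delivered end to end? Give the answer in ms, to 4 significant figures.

5.274 ms

Per-hop transmission t_tx = L/R = 73000/2200000000 = 0.0331818 ms.
Per-hop propagation t_prop = 3000/185000000 = 0.0162162 ms.
Pipeline fill: first packet needs 4·t_tx to clear all hops; remaining 153 packets each add one t_tx.
Total = (4+154-1)·t_tx + 4·t_prop = 157·0.0331818 + 4·0.0162162 = 5.274 ms.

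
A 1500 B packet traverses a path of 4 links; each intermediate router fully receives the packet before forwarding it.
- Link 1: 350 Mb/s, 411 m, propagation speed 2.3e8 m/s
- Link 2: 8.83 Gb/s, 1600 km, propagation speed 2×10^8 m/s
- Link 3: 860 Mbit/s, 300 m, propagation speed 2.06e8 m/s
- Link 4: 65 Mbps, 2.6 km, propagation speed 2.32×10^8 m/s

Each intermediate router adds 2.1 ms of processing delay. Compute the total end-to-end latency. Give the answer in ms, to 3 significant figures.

14.5 ms

L = 1500 × 8 = 12000 bits.
Transmission delays (L/R per hop): 0.0342857, 0.001359, 0.0139535, 0.184615 ms; sum = 0.234214 ms.
Propagation delays (d/s per hop): 0.00178696, 8, 0.00145631, 0.0112069 ms; sum = 8.01445 ms.
Processing at 3 router(s): 3 × 2.1 ms = 6.3 ms.
End-to-end = 14.5 ms.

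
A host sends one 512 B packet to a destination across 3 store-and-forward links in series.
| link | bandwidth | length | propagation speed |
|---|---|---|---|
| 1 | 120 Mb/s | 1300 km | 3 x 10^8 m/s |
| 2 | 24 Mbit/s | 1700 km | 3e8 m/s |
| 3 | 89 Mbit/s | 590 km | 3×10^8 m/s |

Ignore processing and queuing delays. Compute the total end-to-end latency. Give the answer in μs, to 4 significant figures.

12220 μs

L = 512 × 8 = 4096 bits.
Transmission delays (L/R per hop): 34.1333, 170.667, 46.0225 μs; sum = 250.822 μs.
Propagation delays (d/s per hop): 4333.33, 5666.67, 1966.67 μs; sum = 11966.7 μs.
End-to-end = 12220 μs.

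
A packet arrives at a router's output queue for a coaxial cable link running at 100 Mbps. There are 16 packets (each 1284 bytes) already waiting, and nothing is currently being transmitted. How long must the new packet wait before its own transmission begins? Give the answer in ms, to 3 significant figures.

1.64 ms

Each queued packet: L/R = 10272/100000000 = 0.10272 ms.
16 queued → 1.64352 ms.
Queuing delay = 1.64 ms.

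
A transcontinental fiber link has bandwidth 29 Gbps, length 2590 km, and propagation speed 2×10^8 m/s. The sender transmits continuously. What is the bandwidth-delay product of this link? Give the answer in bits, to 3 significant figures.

376000000 bits

Propagation delay = 2590000 / 200000000 = 0.01295 s.
BDP = R × t_prop = 29000000000 × 0.01295 = 375550000 bits.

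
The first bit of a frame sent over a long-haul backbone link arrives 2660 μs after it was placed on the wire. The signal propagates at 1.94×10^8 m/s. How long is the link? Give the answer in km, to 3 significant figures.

516 km

d = s × t_prop = 194000000 × 0.00266 = 516 km.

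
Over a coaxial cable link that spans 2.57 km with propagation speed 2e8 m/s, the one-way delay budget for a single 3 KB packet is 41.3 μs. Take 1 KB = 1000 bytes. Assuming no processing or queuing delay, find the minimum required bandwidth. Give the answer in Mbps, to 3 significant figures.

844 Mbps

L = 24000 bits.
Propagation delay = 2570 / 200000000 = 12.85 μs.
Transmission budget = 41.3 − 12.85 = 28.45 μs.
R ≥ L / t_tx = 24000 bits / 2.845e-05 s = 844 Mbps.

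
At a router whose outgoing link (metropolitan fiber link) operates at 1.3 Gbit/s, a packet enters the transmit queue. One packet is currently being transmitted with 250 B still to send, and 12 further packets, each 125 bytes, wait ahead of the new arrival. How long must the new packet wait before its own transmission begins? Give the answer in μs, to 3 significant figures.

10.8 μs

Each queued packet: L/R = 1000/1300000000 = 0.769231 μs.
12 queued → 9.23077 μs.
Plus remaining 2000 bits of current packet: 1.53846 μs.
Queuing delay = 10.8 μs.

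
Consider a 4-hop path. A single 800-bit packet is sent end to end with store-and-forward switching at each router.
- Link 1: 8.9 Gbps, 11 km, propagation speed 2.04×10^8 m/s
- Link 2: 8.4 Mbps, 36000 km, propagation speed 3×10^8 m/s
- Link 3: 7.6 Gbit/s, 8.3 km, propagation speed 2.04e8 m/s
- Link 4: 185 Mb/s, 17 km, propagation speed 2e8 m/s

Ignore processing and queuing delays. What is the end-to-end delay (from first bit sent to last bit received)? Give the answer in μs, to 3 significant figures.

120000 μs

Transmission delays (L/R per hop): 0.0898876, 95.2381, 0.105263, 4.32432 μs; sum = 99.7576 μs.
Propagation delays (d/s per hop): 53.9216, 120000, 40.6863, 85 μs; sum = 120180 μs.
End-to-end = 120000 μs.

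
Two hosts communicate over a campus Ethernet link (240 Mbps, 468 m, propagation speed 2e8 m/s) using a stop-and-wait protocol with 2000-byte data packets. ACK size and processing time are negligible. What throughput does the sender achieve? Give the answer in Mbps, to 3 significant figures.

224 Mbps

t_tx = L/R = 16000/240000000 = 6.66667e-05 s.
t_prop = 468/200000000 = 2.34e-06 s; RTT = 4.68e-06 s.
Cycle = t_tx + RTT = 7.13467e-05 s.
Throughput = L / cycle = 16000 / 7.13467e-05 = 224 Mbps.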